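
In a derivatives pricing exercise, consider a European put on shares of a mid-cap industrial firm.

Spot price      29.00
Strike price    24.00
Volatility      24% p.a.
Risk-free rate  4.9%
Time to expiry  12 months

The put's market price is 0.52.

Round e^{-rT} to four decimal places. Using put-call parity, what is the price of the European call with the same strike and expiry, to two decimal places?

6.67

exp(−rT) = exp(−0.049·1) = 0.9522
Put-call parity: C − P = S − K·e^(−rT) = 29 − 24·0.9522 = 29 − 22.8528 = 6.1472
C = P + (C − P) = 0.52 + (6.1472) = 6.6672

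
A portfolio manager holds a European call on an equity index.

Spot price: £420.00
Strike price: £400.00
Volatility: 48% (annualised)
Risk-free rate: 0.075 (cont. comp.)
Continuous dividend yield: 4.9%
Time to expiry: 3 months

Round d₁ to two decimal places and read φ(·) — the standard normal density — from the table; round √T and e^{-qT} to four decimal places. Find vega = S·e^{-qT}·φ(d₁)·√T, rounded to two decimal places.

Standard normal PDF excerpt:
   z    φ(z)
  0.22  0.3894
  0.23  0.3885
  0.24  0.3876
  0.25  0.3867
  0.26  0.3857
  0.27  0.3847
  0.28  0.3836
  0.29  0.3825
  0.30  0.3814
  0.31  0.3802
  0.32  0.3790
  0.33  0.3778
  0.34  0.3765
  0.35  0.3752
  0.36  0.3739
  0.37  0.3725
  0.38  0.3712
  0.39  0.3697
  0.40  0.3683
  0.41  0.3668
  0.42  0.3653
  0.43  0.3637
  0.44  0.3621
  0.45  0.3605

σ√T = 0.48·√0.25 = 0.2400
ln(S/K) + (r − q + σ²/2)T = ln(420/400) + (0.075 − 0.049 + 0.48²/2)·0.25 = 0.0488 + 0.0353 = 0.0841
d₁ = 0.0841 / 0.2400 = 0.3504 → 0.35
√T = √0.25 = 0.5000
φ(d₁) = φ(0.35) = 0.3752
e^(−qT) = e^(−0.049·0.25) = 0.9878
vega = S·e^(−qT)·φ(d₁)·√T = 420·0.9878·0.3752·0.5000 = 77.8307

77.83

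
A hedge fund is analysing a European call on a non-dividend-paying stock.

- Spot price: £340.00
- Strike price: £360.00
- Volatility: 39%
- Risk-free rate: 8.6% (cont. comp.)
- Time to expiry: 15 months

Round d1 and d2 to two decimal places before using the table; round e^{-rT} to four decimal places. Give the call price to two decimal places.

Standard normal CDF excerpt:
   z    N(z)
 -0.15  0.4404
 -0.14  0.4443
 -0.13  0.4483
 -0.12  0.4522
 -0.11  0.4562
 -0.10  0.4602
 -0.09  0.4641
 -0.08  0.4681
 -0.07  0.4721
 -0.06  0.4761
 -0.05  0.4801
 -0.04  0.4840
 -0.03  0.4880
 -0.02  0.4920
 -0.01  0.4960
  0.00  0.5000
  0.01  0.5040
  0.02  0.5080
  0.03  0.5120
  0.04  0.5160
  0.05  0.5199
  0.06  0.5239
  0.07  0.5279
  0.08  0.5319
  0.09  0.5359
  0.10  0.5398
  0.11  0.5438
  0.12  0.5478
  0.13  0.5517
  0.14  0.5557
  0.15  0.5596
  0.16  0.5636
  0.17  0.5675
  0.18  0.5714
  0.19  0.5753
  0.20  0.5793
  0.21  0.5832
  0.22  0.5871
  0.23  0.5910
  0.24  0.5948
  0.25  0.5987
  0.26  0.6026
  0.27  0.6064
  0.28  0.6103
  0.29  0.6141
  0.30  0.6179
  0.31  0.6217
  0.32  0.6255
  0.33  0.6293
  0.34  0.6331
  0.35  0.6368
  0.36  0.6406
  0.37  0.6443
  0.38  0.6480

£65.17

T = 1.25;  σ√T = 0.4360
d₁ = [ln(340/360) + (0.086 + ½·0.39²)·1.25] / (σ√T) = (-0.0572 + 0.2026) / 0.4360 = 0.3335 ≈ 0.33
d₂ = 0.3335 − 0.4360 = -0.1026 ≈ -0.10
e^(−rT) = e^(−0.086·1.25) = 0.8981
C = 340·N(0.33) − 360·0.8981·N(-0.10) = 340·0.6293 − 360·0.8981·0.4602 = 213.9620 − 148.7900 = 65.1720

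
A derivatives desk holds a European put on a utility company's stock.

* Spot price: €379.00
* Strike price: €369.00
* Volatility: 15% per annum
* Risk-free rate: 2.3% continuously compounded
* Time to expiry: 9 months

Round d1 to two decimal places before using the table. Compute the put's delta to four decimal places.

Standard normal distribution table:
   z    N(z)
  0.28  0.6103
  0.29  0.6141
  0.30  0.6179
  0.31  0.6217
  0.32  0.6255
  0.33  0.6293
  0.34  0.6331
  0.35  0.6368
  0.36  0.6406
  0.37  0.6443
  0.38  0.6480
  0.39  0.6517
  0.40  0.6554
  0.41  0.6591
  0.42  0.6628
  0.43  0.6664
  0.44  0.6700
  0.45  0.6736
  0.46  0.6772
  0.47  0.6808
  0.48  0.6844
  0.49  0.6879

-0.3446

σ√T = 0.15 × 0.8660 = 0.1299
d₁ = [ln(379/369) + (0.023 + ½·0.15²)·0.75] / (σ√T) = (0.0267 + 0.0257) / 0.1299 = 0.4036 which rounds to 0.40
N(d₁) = N(0.40) = 0.6554
Δ_put = N(d₁) − 1 = 0.6554 − 1 = -0.3446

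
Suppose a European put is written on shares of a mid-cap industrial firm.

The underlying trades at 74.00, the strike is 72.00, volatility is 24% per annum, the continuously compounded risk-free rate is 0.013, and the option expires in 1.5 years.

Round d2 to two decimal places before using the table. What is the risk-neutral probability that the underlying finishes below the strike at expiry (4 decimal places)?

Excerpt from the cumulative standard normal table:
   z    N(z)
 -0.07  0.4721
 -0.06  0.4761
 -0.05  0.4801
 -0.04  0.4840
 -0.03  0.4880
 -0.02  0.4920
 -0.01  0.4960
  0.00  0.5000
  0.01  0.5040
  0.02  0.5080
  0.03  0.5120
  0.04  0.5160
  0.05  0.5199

σ√T = 0.24 × 1.2247 = 0.2939
ln(S/K) + (r + σ²/2)T = ln(74/72) + (0.013 + 0.24²/2)·1.5 = 0.0274 + 0.0627 = 0.0901
d₁ = 0.0901 / 0.2939 = 0.3065 which rounds to 0.31
d₂ = d₁ − σ√T = 0.3065 − 0.2939 = 0.0126 which rounds to 0.01
Risk-neutral Pr[S_T < K] = N(−d₂) = N(-0.01) = 0.4960

0.4960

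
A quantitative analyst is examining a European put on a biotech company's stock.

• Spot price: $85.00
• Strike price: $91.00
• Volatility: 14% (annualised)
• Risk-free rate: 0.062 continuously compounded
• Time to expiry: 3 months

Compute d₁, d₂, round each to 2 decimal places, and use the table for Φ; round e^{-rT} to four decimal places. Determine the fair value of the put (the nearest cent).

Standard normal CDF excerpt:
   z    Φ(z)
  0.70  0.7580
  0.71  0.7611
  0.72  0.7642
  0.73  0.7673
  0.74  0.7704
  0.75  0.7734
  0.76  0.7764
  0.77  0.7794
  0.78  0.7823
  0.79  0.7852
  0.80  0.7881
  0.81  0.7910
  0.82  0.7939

T = 0.25;  σ√T = 0.0700
d₁ = [ln(85/91) + (0.062 + 0.14²/2)·0.25] / 0.0700 = [-0.0682 + 0.0180] / 0.0700 = -0.7180 which rounds to -0.72
d₂ = d₁ − σ√T = -0.7180 − 0.0700 = -0.7880 which rounds to -0.79
e^(−rT) = e^(−0.062·0.25) = 0.9846
N(−d₂) = N(0.79) = 0.7852;  N(−d₁) = N(0.72) = 0.7642
P = 91·0.9846·0.7852 − 85·0.7642 = 70.3528 − 64.9570 = 5.3958

$5.40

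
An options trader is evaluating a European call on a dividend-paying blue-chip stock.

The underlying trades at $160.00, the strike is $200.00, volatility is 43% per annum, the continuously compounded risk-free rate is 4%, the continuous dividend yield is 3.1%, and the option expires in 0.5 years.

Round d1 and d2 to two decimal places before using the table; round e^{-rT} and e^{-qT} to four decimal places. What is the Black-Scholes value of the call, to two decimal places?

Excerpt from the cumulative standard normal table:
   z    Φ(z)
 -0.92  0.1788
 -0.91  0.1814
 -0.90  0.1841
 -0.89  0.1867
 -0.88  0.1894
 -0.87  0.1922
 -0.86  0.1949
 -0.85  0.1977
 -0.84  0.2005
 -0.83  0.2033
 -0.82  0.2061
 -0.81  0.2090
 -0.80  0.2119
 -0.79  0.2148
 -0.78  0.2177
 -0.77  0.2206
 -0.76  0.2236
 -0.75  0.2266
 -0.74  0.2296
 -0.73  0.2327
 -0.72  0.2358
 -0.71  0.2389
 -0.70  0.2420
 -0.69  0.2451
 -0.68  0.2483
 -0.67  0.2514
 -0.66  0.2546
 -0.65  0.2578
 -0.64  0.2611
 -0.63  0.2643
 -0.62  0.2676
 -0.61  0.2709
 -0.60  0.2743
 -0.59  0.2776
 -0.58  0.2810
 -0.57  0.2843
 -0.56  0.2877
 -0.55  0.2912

$7.11

σ√T = 0.43·√0.5 = 0.3041
d₁ = [ln(160/200) + (0.04 − 0.031 + 0.43²/2)·0.5] / 0.3041 = [-0.2231 + 0.0507] / 0.3041 = -0.5671 ≈ -0.57
d₂ = d₁ − σ√T = -0.5671 − 0.3041 = -0.8711 ≈ -0.87
e^(−qT) = e^(−0.031·0.5) = 0.9846;  e^(−rT) = e^(−0.04·0.5) = 0.9802
N(d₁) = N(-0.57) = 0.2843;  N(d₂) = N(-0.87) = 0.1922
C = 160·0.9846·0.2843 − 200·0.9802·0.1922 = 44.7875 − 37.6789 = 7.1086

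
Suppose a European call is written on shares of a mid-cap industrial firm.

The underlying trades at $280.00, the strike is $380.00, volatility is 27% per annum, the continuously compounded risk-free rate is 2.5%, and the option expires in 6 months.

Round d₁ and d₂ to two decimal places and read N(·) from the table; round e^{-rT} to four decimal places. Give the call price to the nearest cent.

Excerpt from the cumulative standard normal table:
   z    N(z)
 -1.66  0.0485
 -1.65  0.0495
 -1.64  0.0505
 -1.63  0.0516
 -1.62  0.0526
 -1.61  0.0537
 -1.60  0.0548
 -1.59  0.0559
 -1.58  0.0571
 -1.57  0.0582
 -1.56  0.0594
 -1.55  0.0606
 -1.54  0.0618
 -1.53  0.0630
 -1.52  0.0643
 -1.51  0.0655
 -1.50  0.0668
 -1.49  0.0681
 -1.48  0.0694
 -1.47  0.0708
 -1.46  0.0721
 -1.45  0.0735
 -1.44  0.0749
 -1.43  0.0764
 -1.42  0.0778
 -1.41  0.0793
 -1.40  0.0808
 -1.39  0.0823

$1.61

σ√T = 0.27·√0.5 = 0.1909
d₁ = [ln(280/380) + (0.025 + ½·0.27²)·0.5] / (σ√T) = (-0.3054 + 0.0307) / 0.1909 = -1.4386 ≈ -1.44
d₂ = -1.4386 − 0.1909 = -1.6295 ≈ -1.63
exp(−rT) = exp(−0.025·0.5) = 0.9876
N(d₁) = N(-1.44) = 0.0749;  N(d₂) = N(-1.63) = 0.0516
C = 280·0.0749 − 380·0.9876·0.0516 = 20.9720 − 19.3649 = 1.6071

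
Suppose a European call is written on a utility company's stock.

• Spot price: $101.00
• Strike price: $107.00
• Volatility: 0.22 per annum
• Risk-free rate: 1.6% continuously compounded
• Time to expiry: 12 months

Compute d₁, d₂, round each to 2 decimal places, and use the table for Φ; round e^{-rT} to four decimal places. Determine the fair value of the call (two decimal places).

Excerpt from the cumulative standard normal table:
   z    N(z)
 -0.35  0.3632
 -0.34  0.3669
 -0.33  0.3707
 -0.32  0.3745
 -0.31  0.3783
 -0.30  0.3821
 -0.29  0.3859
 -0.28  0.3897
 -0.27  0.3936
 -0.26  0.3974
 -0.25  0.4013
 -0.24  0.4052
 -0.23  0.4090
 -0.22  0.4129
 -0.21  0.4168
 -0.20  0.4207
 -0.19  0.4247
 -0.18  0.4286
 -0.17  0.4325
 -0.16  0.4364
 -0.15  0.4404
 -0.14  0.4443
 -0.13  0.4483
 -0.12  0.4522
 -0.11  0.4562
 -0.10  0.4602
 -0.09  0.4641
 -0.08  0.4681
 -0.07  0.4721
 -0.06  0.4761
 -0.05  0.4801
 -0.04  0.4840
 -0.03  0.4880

σ√T = 0.22 × 1.0000 = 0.2200
d₁ = [ln(101/107) + (0.016 + 0.22²/2)·1] / 0.2200 = [-0.0577 + 0.0402] / 0.2200 = -0.0796 → -0.08
d₂ = d₁ − σ√T = -0.0796 − 0.2200 = -0.2996 → -0.30
exp(−rT) = exp(−0.016·1) = 0.9841
N(d₁) = N(-0.08) = 0.4681;  N(d₂) = N(-0.30) = 0.3821
C = 101·0.4681 − 107·0.9841·0.3821 = 47.2781 − 40.2346 = 7.0435

$7.04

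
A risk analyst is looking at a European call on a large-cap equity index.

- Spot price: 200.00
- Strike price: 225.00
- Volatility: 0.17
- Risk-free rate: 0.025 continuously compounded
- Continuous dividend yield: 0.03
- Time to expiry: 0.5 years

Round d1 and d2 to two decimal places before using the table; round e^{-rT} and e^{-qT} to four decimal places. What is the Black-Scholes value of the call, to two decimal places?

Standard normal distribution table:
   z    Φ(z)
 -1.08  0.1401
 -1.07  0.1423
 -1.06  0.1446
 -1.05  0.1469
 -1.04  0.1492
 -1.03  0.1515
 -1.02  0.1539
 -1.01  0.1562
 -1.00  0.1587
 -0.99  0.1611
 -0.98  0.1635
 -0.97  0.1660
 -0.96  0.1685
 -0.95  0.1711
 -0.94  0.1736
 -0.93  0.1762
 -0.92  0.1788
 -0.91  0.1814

σ√T = 0.17 × 0.7071 = 0.1202
d₁ = [ln(200/225) + (0.025 − 0.03 + ½·0.17²)·0.5] / (σ√T) = (-0.1178 + 0.0047) / 0.1202 = -0.9405 → -0.94
d₂ = -0.9405 − 0.1202 = -1.0607 → -1.06
exp(−qT) = exp(−0.03·0.5) = 0.9851;  exp(−rT) = exp(−0.025·0.5) = 0.9876
N(d₁) = N(-0.94) = 0.1736;  N(d₂) = N(-1.06) = 0.1446
C = 200·0.9851·0.1736 − 225·0.9876·0.1446 = 34.2027 − 32.1316 = 2.0711

2.07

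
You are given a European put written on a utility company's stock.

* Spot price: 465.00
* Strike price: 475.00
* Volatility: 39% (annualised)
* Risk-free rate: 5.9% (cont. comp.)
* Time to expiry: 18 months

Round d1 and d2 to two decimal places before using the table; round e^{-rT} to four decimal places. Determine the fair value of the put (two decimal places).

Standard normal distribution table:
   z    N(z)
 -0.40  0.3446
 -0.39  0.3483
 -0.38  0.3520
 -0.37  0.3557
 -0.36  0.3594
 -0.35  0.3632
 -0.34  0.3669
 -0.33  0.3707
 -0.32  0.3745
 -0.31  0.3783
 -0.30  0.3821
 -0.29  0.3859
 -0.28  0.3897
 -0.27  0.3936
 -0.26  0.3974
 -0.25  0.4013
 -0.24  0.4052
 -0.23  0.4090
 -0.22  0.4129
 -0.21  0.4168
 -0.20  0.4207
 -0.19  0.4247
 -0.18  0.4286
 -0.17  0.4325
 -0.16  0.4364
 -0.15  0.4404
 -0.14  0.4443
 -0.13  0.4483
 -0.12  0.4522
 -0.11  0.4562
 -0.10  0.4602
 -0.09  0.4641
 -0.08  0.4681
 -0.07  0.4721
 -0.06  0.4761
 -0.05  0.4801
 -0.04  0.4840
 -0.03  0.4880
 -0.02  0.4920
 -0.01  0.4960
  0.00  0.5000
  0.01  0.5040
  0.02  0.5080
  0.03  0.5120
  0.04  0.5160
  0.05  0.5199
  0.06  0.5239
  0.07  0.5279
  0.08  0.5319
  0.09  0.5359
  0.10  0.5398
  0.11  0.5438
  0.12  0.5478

71.01

σ√T = 0.39·√1.5 = 0.4777
d₁ = [ln(465/475) + (0.059 + 0.39²/2)·1.5] / 0.4777 = [-0.0213 + 0.2026] / 0.4777 = 0.3796 which rounds to 0.38
d₂ = d₁ − σ√T = 0.3796 − 0.4777 = -0.0981 which rounds to -0.10
e^(−rT) = e^(−0.059·1.5) = 0.9153
N(−d₂) = N(0.10) = 0.5398;  N(−d₁) = N(-0.38) = 0.3520
P = 475·0.9153·0.5398 − 465·0.3520 = 234.6875 − 163.6800 = 71.0075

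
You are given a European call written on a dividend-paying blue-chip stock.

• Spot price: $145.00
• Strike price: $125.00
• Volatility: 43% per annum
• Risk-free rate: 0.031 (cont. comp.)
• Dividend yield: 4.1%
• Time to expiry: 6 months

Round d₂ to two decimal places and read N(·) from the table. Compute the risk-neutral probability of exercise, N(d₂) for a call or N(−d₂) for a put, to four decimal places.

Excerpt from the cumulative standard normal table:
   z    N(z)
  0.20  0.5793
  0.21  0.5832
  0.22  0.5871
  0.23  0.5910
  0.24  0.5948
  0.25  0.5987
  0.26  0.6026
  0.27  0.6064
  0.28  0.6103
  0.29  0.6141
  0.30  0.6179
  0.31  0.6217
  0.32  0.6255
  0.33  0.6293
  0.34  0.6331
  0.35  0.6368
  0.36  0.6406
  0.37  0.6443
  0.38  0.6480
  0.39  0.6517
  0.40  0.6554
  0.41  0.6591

T = 0.5;  σ√T = 0.3041
d₁ = [ln(145/125) + (0.031 − 0.041 + 0.43²/2)·0.5] / 0.3041 = [0.1484 + 0.0412] / 0.3041 = 0.6237 → 0.62
d₂ = d₁ − σ√T = 0.6237 − 0.3041 = 0.3197 → 0.32
Risk-neutral Pr[S_T > K] = N(d₂) = N(0.32) = 0.6255

0.6255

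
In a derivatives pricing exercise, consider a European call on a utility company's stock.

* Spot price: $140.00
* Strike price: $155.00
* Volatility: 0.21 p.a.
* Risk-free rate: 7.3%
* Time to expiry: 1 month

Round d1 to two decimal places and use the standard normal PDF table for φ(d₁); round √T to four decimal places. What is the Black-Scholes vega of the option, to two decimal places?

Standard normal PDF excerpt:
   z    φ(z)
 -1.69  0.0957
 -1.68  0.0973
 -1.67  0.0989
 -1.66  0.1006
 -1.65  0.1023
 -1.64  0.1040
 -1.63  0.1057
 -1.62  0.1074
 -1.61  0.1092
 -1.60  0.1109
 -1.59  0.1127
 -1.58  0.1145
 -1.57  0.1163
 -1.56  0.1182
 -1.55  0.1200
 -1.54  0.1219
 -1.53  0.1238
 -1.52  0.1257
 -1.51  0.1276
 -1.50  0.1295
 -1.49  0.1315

σ√T = 0.21·√0.08333 = 0.0606
d₁ = [ln(140/155) + (0.073 + 0.21²/2)·0.08333] / 0.0606 = [-0.1018 + 0.0079] / 0.0606 = -1.5483 → -1.55
√T = √0.08333 = 0.2887
φ(d₁) = φ(-1.55) = 0.1200
vega = S·φ(d₁)·√T = 140·0.1200·0.2887 = 4.8502
(Vega is the same for a European call and put with the same parameters.)

4.85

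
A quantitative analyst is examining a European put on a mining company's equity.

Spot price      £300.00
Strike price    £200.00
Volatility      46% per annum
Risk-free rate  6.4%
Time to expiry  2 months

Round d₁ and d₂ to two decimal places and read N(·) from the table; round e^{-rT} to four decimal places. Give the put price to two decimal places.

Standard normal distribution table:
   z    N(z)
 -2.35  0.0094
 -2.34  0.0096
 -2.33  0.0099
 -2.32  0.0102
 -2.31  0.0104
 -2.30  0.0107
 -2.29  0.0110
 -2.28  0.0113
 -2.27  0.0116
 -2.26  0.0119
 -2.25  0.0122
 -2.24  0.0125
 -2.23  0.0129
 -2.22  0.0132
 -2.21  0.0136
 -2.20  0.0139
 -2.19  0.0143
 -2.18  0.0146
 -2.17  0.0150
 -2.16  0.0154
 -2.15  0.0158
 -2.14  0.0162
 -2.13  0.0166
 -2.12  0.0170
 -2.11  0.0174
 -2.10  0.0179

£0.24

T = 0.1667;  σ√T = 0.1878
d₁ = [ln(300/200) + (0.064 + ½·0.46²)·0.1667] / (σ√T) = (0.4055 + 0.0283) / 0.1878 = 2.3098 which rounds to 2.31
d₂ = 2.3098 − 0.1878 = 2.1220 which rounds to 2.12
e^(−rT) = e^(−0.064·0.1667) = 0.9894
N(−d₂) = N(-2.12) = 0.0170;  N(−d₁) = N(-2.31) = 0.0104
P = 200·0.9894·0.0170 − 300·0.0104 = 3.3640 − 3.1200 = 0.2440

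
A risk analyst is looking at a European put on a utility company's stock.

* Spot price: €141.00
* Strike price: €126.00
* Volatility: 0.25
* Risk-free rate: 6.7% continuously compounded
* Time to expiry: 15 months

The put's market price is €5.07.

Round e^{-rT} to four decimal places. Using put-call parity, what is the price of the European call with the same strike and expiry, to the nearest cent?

€30.19

exp(−rT) = exp(−0.067·1.25) = 0.9197
Put-call parity: C − P = S − K·e^(−rT) = 141 − 126·0.9197 = 141 − 115.8822 = 25.1178
C = P + (C − P) = 5.07 + (25.1178) = 30.1878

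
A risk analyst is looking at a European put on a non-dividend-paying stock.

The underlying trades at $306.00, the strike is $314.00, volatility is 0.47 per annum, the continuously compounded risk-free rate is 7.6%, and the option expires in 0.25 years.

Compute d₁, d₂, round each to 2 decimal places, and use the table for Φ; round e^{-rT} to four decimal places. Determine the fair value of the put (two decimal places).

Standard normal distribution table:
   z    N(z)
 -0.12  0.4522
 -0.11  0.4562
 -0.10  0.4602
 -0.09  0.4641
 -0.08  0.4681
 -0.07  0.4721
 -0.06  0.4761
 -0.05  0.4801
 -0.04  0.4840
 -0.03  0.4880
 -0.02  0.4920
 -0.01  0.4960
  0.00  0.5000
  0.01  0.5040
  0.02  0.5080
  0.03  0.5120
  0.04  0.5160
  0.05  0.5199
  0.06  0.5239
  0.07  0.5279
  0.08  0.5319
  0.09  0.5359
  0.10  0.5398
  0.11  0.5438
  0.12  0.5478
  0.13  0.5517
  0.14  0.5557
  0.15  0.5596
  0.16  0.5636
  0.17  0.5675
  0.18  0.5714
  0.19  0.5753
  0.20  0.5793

$30.40

T = 0.25;  σ√T = 0.2350
ln(S/K) + (r + σ²/2)T = ln(306/314) + (0.076 + 0.47²/2)·0.25 = -0.0258 + 0.0466 = 0.0208
d₁ = 0.0208 / 0.2350 = 0.0885 ≈ 0.09
d₂ = d₁ − σ√T = 0.0885 − 0.2350 = -0.1465 ≈ -0.15
exp(−rT) = exp(−0.076·0.25) = 0.9812
N(−d₂) = N(0.15) = 0.5596;  N(−d₁) = N(-0.09) = 0.4641
P = 314·0.9812·0.5596 − 306·0.4641 = 172.4110 − 142.0146 = 30.3964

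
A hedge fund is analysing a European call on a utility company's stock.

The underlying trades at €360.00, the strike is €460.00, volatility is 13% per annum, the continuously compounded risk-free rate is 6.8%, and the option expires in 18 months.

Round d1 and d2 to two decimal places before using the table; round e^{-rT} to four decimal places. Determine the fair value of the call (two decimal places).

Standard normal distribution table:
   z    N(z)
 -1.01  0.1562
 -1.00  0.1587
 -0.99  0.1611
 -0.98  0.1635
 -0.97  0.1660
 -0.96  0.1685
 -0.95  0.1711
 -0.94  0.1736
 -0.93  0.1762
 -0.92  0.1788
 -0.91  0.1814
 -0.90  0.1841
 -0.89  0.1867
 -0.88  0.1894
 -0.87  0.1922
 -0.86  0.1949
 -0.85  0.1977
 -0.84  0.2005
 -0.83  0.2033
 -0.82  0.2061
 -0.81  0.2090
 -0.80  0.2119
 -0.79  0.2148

€6.28

σ√T = 0.13·√1.5 = 0.1592
ln(S/K) + (r + σ²/2)T = ln(360/460) + (0.068 + 0.13²/2)·1.5 = -0.2451 + 0.1147 = -0.1304
d₁ = -0.1304 / 0.1592 = -0.8193 ≈ -0.82
d₂ = d₁ − σ√T = -0.8193 − 0.1592 = -0.9785 ≈ -0.98
exp(−rT) = exp(−0.068·1.5) = 0.9030
N(d₁) = N(-0.82) = 0.2061;  N(d₂) = N(-0.98) = 0.1635
C = 360·0.2061 − 460·0.9030·0.1635 = 74.1960 − 67.9146 = 6.2814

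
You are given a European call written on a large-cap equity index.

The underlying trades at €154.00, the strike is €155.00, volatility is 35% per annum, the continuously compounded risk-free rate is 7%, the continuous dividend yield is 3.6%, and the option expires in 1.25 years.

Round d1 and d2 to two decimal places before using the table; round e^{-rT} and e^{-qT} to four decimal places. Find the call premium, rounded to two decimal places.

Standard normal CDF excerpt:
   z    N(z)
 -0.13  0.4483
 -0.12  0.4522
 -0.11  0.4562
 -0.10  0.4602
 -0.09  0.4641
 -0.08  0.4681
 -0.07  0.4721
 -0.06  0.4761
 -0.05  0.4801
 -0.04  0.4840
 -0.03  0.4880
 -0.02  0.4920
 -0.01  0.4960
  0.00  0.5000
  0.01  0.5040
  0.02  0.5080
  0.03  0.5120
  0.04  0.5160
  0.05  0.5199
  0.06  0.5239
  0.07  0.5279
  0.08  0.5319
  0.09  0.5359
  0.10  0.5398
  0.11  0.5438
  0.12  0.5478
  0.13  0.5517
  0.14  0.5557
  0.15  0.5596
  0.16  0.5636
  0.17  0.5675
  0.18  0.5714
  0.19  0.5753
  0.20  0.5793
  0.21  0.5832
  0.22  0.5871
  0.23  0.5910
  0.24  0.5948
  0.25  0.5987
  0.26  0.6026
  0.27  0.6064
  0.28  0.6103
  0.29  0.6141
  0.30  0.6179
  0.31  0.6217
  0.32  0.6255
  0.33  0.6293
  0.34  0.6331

€25.06

σ√T = 0.35·√1.25 = 0.3913
ln(S/K) + (r − q + σ²/2)T = ln(154/155) + (0.07 − 0.036 + 0.35²/2)·1.25 = -0.0065 + 0.1191 = 0.1126
d₁ = 0.1126 / 0.3913 = 0.2877 ⇒ 0.29
d₂ = d₁ − σ√T = 0.2877 − 0.3913 = -0.1036 ⇒ -0.10
e^(−qT) = e^(−0.036·1.25) = 0.9560;  e^(−rT) = e^(−0.07·1.25) = 0.9162
N(d₁) = N(0.29) = 0.6141;  N(d₂) = N(-0.10) = 0.4602
C = 154·0.9560·0.6141 − 155·0.9162·0.4602 = 90.4103 − 65.3535 = 25.0568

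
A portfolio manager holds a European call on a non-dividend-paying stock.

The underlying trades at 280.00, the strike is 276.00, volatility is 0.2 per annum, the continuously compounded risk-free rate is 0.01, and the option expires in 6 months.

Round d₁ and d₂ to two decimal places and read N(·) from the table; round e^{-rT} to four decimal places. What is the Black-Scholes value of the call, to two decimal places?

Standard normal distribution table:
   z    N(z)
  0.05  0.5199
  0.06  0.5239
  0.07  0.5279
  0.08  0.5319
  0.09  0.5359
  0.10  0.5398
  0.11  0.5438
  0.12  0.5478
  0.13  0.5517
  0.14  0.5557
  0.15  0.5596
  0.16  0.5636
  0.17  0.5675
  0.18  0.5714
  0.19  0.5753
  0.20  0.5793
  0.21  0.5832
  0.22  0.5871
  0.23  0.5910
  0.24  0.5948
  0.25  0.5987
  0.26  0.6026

σ√T = 0.2 × 0.7071 = 0.1414
d₁ = [ln(280/276) + (0.01 + ½·0.2²)·0.5] / (σ√T) = (0.0144 + 0.0150) / 0.1414 = 0.2078 which rounds to 0.21
d₂ = 0.2078 − 0.1414 = 0.0664 which rounds to 0.07
exp(−rT) = exp(−0.01·0.5) = 0.9950
N(d₁) = N(0.21) = 0.5832;  N(d₂) = N(0.07) = 0.5279
C = 280·0.5832 − 276·0.9950·0.5279 = 163.2960 − 144.9719 = 18.3241

18.32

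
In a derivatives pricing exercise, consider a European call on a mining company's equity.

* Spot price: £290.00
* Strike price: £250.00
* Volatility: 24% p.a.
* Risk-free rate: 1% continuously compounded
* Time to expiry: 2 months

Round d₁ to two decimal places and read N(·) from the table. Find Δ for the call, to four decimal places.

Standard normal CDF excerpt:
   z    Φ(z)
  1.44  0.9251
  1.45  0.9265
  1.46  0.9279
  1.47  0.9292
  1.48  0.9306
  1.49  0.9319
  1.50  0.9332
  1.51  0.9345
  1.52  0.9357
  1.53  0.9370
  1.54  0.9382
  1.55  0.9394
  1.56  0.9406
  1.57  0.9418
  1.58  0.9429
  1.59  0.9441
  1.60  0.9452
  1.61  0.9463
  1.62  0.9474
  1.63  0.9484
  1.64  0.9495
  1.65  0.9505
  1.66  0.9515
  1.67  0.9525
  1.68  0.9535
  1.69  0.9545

0.9429

σ√T = 0.24·√0.1667 = 0.0980
d₁ = [ln(290/250) + (0.01 + ½·0.24²)·0.1667] / (σ√T) = (0.1484 + 0.0065) / 0.0980 = 1.5808 → 1.58
N(d₁) = N(1.58) = 0.9429
Δ_call = N(d₁) = 0.9429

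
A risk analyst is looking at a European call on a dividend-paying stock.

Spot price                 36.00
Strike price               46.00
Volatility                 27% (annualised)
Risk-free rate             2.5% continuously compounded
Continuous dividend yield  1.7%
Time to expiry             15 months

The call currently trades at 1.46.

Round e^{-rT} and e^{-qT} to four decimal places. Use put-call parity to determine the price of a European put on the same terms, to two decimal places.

e^(−qT) = e^(−0.017·1.25) = 0.9790;  e^(−rT) = e^(−0.025·1.25) = 0.9692
Put-call parity: C − P = S·e^(−qT) − K·e^(−rT) = 36·0.9790 − 46·0.9692 = 35.2440 − 44.5832 = -9.3392
P = C − (C − P) = 1.46 − (-9.3392) = 10.7992

10.80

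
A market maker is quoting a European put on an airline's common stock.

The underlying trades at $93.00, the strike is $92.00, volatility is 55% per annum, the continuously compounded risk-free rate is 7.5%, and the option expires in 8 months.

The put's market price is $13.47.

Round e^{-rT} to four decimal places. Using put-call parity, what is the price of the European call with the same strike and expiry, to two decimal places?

$18.96

exp(−rT) = exp(−0.075·0.6667) = 0.9512
Put-call parity: C − P = S − K·e^(−rT) = 93 − 92·0.9512 = 93 − 87.5104 = 5.4896
C = P + (C − P) = 13.47 + (5.4896) = 18.9596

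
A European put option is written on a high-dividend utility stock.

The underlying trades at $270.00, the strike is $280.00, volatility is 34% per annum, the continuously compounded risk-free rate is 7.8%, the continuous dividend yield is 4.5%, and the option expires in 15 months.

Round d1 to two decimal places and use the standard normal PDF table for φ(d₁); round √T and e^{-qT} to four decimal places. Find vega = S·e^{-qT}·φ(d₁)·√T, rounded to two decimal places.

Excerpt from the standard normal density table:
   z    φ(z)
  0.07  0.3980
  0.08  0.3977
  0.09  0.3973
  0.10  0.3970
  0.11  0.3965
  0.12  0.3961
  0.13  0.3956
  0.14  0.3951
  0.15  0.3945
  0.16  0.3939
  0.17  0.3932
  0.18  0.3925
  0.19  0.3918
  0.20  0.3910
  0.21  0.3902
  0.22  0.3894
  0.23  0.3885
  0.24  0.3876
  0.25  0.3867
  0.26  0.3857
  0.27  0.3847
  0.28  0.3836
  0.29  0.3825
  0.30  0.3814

σ√T = 0.34 × 1.1180 = 0.3801
d₁ = [ln(270/280) + (0.078 − 0.045 + ½·0.34²)·1.25] / (σ√T) = (-0.0364 + 0.1135) / 0.3801 = 0.2029 ≈ 0.20
√T = √1.25 = 1.1180
φ(d₁) = φ(0.20) = 0.3910
e^(−qT) = e^(−0.045·1.25) = 0.9453
vega = S·e^(−qT)·φ(d₁)·√T = 270·0.9453·0.3910·1.1180 = 111.5712

111.57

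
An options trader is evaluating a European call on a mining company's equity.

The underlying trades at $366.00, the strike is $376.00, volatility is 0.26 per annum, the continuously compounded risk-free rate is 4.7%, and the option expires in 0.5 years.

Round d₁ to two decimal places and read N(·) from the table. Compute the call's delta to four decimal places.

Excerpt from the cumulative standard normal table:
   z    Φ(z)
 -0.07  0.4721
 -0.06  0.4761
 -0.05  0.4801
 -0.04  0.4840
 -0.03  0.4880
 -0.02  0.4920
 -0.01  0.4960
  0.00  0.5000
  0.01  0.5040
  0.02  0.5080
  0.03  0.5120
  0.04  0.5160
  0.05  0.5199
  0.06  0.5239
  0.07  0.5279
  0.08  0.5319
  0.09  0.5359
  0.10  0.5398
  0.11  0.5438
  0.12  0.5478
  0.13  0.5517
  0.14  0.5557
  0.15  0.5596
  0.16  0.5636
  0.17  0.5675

σ√T = 0.26 × 0.7071 = 0.1838
d₁ = [ln(366/376) + (0.047 + 0.26²/2)·0.5] / 0.1838 = [-0.0270 + 0.0404] / 0.1838 = 0.0731 ≈ 0.07
N(d₁) = N(0.07) = 0.5279
Δ_call = N(d₁) = 0.5279

0.5279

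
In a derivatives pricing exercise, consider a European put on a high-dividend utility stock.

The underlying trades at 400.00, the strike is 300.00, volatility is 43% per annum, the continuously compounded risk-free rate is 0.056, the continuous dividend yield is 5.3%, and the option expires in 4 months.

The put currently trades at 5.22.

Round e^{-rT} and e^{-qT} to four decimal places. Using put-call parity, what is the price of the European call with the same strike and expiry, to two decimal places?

exp(−qT) = exp(−0.053·0.3333) = 0.9825;  exp(−rT) = exp(−0.056·0.3333) = 0.9815
Put-call parity: C − P = S·e^(−qT) − K·e^(−rT) = 400·0.9825 − 300·0.9815 = 393.0000 − 294.4500 = 98.5500
C = P + (C − P) = 5.22 + (98.5500) = 103.7700

103.77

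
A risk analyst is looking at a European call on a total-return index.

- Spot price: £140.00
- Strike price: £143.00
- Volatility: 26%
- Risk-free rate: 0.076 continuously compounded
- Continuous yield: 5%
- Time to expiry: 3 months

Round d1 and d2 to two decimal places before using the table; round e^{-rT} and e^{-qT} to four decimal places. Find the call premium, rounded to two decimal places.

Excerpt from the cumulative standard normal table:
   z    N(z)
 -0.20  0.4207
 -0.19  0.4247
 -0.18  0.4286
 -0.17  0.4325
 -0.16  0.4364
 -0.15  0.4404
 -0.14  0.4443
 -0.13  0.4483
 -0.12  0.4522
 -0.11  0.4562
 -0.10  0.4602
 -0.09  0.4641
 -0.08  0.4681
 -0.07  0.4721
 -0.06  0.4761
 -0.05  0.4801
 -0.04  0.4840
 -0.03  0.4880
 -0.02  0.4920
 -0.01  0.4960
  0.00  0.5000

£6.24

σ√T = 0.26 × 0.5000 = 0.1300
ln(S/K) + (r − q + σ²/2)T = ln(140/143) + (0.076 − 0.05 + 0.26²/2)·0.25 = -0.0212 + 0.0149 = -0.0063
d₁ = -0.0063 / 0.1300 = -0.0481 → -0.05
d₂ = d₁ − σ√T = -0.0481 − 0.1300 = -0.1781 → -0.18
e^(−qT) = e^(−0.05·0.25) = 0.9876;  e^(−rT) = e^(−0.076·0.25) = 0.9812
N(d₁) = N(-0.05) = 0.4801;  N(d₂) = N(-0.18) = 0.4286
C = 140·0.9876·0.4801 − 143·0.9812·0.4286 = 66.3805 − 60.1376 = 6.2430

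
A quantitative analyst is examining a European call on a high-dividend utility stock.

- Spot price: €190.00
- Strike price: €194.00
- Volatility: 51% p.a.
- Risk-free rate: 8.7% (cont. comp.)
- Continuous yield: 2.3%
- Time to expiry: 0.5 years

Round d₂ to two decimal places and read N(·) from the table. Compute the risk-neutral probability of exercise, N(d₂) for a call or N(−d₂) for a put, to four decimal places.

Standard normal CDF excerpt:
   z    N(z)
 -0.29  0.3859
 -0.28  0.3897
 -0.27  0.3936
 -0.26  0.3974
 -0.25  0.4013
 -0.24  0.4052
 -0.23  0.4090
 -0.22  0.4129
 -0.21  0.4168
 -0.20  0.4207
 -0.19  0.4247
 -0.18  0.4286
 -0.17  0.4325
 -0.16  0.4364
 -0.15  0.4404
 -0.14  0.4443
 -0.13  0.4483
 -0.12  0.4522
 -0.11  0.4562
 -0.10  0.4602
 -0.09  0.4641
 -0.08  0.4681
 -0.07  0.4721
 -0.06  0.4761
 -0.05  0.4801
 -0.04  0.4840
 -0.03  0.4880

σ√T = 0.51 × 0.7071 = 0.3606
d₁ = [ln(190/194) + (0.087 − 0.023 + ½·0.51²)·0.5] / (σ√T) = (-0.0208 + 0.0970) / 0.3606 = 0.2113 ≈ 0.21
d₂ = 0.2113 − 0.3606 = -0.1493 ≈ -0.15
Risk-neutral Pr[S_T > K] = N(d₂) = N(-0.15) = 0.4404

0.4404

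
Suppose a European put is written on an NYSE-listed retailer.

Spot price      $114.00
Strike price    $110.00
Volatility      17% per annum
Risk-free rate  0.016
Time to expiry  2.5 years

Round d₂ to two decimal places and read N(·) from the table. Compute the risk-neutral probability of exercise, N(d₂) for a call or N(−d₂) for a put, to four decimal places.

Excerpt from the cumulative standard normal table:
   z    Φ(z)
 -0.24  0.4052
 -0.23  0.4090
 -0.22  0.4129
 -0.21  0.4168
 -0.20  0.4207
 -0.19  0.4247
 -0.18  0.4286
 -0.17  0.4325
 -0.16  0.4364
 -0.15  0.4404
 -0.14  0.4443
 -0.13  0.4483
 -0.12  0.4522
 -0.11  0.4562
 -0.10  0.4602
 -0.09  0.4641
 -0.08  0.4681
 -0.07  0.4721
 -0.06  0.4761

0.4404

σ√T = 0.17·√2.5 = 0.2688
d₁ = [ln(114/110) + (0.016 + 0.17²/2)·2.5] / 0.2688 = [0.0357 + 0.0761] / 0.2688 = 0.4161 → 0.42
d₂ = d₁ − σ√T = 0.4161 − 0.2688 = 0.1473 → 0.15
Risk-neutral Pr[S_T < K] = N(−d₂) = N(-0.15) = 0.4404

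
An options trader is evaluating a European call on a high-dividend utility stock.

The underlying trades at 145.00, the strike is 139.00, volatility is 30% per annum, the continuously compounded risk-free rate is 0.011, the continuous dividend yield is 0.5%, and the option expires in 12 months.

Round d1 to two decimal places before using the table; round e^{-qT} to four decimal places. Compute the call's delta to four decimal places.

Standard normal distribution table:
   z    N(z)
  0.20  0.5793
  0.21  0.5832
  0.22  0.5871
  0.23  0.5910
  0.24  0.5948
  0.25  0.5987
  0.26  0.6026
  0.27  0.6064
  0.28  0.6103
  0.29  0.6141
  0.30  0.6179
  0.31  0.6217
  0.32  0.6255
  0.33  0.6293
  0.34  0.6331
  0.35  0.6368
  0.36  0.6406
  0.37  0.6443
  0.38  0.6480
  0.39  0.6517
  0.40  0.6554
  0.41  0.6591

σ√T = 0.3·√1 = 0.3000
ln(S/K) + (r − q + σ²/2)T = ln(145/139) + (0.011 − 0.005 + 0.3²/2)·1 = 0.0423 + 0.0510 = 0.0933
d₁ = 0.0933 / 0.3000 = 0.3109 → 0.31
N(d₁) = N(0.31) = 0.6217
Δ_call = exp(−qT)·N(d₁) = 0.9950·0.6217 = 0.6186

0.6186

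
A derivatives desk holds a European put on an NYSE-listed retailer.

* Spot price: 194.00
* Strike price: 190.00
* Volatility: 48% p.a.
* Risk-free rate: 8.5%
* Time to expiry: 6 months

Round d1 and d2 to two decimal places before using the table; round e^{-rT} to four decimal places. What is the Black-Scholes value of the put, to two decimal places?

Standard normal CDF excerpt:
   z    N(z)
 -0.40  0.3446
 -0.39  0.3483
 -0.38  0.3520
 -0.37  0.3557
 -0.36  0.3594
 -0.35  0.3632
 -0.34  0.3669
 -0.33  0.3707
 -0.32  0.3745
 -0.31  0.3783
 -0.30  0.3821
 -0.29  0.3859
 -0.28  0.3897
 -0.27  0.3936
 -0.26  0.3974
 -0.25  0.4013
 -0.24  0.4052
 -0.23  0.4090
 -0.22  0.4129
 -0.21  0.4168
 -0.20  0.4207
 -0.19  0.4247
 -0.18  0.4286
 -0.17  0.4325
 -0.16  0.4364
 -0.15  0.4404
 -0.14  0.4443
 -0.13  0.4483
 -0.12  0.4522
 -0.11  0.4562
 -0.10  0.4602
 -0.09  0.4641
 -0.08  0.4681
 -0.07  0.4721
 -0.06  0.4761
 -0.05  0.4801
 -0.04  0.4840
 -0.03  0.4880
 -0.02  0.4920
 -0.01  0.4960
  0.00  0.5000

σ√T = 0.48 × 0.7071 = 0.3394
d₁ = [ln(194/190) + (0.085 + 0.48²/2)·0.5] / 0.3394 = [0.0208 + 0.1001] / 0.3394 = 0.3563 which rounds to 0.36
d₂ = d₁ − σ√T = 0.3563 − 0.3394 = 0.0169 which rounds to 0.02
exp(−rT) = exp(−0.085·0.5) = 0.9584
N(−d₂) = N(-0.02) = 0.4920;  N(−d₁) = N(-0.36) = 0.3594
P = 190·0.9584·0.4920 − 194·0.3594 = 89.5912 − 69.7236 = 19.8676

19.87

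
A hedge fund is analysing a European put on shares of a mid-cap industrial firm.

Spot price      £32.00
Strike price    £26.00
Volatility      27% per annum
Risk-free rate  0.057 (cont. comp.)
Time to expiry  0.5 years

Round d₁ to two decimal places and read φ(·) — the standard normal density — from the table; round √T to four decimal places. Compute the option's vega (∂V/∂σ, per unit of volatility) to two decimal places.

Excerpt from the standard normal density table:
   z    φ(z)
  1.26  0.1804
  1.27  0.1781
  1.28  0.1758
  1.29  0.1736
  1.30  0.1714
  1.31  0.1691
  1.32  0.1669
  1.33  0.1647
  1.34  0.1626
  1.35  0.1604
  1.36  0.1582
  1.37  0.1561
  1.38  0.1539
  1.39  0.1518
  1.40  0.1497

σ√T = 0.27 × 0.7071 = 0.1909
d₁ = [ln(32/26) + (0.057 + 0.27²/2)·0.5] / 0.1909 = [0.2076 + 0.0467] / 0.1909 = 1.3323 which rounds to 1.33
√T = √0.5 = 0.7071
φ(d₁) = φ(1.33) = 0.1647
vega = S·φ(d₁)·√T = 32·0.1647·0.7071 = 3.7267

3.73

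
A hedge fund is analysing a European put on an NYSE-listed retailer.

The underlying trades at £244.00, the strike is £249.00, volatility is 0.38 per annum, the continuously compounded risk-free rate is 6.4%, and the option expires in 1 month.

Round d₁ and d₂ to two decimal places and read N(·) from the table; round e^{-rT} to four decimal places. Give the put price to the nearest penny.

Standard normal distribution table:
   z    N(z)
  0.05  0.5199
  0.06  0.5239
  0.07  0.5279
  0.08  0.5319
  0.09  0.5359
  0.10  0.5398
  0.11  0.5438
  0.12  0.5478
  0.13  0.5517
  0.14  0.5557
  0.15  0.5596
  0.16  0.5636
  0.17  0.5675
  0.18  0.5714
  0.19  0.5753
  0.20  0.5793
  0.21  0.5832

T = 0.08333;  σ√T = 0.1097
d₁ = [ln(244/249) + (0.064 + 0.38²/2)·0.08333] / 0.1097 = [-0.0203 + 0.0113] / 0.1097 = -0.0814 → -0.08
d₂ = d₁ − σ√T = -0.0814 − 0.1097 = -0.1911 → -0.19
e^(−rT) = e^(−0.064·0.08333) = 0.9947
N(−d₂) = N(0.19) = 0.5753;  N(−d₁) = N(0.08) = 0.5319
P = 249·0.9947·0.5753 − 244·0.5319 = 142.4905 − 129.7836 = 12.7069

£12.71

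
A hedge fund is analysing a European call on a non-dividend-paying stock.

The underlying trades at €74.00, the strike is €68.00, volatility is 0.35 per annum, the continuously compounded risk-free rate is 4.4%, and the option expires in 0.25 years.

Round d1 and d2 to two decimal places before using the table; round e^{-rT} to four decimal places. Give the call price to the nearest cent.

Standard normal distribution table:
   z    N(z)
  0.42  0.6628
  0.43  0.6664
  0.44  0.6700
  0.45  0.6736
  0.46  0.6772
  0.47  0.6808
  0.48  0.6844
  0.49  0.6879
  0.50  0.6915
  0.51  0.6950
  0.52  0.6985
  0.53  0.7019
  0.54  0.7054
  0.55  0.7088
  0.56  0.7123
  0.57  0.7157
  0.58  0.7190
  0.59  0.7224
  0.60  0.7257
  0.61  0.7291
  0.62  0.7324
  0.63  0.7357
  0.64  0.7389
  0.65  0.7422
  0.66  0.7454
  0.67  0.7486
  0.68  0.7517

σ√T = 0.35 × 0.5000 = 0.1750
ln(S/K) + (r + σ²/2)T = ln(74/68) + (0.044 + 0.35²/2)·0.25 = 0.0846 + 0.0263 = 0.1109
d₁ = 0.1109 / 0.1750 = 0.6335 ⇒ 0.63
d₂ = d₁ − σ√T = 0.6335 − 0.1750 = 0.4585 ⇒ 0.46
e^(−rT) = e^(−0.044·0.25) = 0.9891
C = 74·N(0.63) − 68·0.9891·N(0.46) = 74·0.7357 − 68·0.9891·0.6772 = 54.4418 − 45.5477 = 8.8941

€8.89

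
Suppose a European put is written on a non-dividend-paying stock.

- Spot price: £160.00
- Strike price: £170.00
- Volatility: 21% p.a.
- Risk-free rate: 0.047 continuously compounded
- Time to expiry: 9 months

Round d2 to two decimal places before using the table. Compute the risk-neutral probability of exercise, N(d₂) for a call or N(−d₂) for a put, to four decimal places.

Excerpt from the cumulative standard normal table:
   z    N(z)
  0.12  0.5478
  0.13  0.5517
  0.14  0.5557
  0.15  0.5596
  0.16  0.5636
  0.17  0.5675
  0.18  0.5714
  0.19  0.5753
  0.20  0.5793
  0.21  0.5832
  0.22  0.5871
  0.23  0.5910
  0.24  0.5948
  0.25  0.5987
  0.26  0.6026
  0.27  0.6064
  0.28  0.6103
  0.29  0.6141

0.5910

T = 0.75;  σ√T = 0.1819
d₁ = [ln(160/170) + (0.047 + ½·0.21²)·0.75] / (σ√T) = (-0.0606 + 0.0518) / 0.1819 = -0.0486 ≈ -0.05
d₂ = -0.0486 − 0.1819 = -0.2305 ≈ -0.23
Risk-neutral Pr[S_T < K] = N(−d₂) = N(0.23) = 0.5910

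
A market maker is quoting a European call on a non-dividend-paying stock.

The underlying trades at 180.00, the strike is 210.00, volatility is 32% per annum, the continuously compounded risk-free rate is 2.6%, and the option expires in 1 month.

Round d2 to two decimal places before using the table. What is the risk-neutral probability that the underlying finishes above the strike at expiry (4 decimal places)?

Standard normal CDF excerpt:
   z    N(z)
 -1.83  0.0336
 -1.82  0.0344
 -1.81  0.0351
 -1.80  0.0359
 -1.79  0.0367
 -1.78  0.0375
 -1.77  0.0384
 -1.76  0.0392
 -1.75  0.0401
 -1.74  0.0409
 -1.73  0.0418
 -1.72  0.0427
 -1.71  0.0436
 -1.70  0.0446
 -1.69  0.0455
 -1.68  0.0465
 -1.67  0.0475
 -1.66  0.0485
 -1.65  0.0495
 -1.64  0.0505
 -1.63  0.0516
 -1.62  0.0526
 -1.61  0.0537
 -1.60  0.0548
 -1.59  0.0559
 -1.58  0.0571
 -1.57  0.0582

0.0455

T = 0.08333;  σ√T = 0.0924
d₁ = [ln(180/210) + (0.026 + ½·0.32²)·0.08333] / (σ√T) = (-0.1542 + 0.0064) / 0.0924 = -1.5991 ≈ -1.60
d₂ = -1.5991 − 0.0924 = -1.6915 ≈ -1.69
Risk-neutral Pr[S_T > K] = N(d₂) = N(-1.69) = 0.0455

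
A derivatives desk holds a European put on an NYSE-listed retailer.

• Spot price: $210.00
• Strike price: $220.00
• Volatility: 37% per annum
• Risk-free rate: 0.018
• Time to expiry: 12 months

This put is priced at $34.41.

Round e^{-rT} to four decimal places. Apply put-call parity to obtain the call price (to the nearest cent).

$28.33

exp(−rT) = exp(−0.018·1) = 0.9822
Put-call parity: C − P = S − K·e^(−rT) = 210 − 220·0.9822 = 210 − 216.0840 = -6.0840
C = P + (C − P) = 34.41 + (-6.0840) = 28.3260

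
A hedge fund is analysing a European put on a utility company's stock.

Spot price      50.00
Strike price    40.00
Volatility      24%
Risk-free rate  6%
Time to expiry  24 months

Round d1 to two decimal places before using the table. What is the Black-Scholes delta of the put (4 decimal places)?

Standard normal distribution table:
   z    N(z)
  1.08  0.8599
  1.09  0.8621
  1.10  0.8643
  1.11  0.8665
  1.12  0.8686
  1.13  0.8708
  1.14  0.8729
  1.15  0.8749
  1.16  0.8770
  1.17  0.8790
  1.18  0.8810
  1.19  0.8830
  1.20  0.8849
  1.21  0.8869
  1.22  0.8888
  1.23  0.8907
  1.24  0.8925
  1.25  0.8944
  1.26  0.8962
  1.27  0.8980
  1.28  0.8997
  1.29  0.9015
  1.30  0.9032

σ√T = 0.24·√2 = 0.3394
d₁ = [ln(50/40) + (0.06 + 0.24²/2)·2] / 0.3394 = [0.2231 + 0.1776] / 0.3394 = 1.1807 ⇒ 1.18
N(d₁) = N(1.18) = 0.8810
Δ_put = N(d₁) − 1 = 0.8810 − 1 = -0.1190

-0.1190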